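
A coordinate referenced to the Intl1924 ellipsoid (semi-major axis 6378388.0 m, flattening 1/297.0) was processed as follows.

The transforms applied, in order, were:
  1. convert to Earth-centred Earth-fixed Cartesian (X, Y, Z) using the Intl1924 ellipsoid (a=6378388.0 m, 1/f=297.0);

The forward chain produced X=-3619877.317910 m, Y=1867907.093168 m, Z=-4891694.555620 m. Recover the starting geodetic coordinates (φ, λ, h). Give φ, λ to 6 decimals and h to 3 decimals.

start: X=-3619877.3179, Y=1867907.0932, Z=-4891694.5556 m
→ geod (Bowring, a=6378388.000): φ=-50.40518700°, λ=152.70563600°, h=-48.1760 m

φ=-50.405187°, λ=152.705636°, h=-48.176 m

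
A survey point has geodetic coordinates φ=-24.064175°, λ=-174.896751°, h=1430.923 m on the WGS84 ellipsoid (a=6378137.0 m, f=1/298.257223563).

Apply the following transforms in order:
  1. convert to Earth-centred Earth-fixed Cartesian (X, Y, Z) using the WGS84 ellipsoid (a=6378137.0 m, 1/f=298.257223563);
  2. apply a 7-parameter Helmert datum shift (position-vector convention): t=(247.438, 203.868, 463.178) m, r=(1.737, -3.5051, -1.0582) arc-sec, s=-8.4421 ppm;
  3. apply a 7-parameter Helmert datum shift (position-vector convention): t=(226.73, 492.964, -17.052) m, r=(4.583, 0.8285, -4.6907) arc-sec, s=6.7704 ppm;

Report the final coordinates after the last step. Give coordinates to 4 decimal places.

start: φ=-24.064175°, λ=-174.896751°, h=1430.923 m
→ ECEF (a=6378137.000, f=1/298.257223563): X=-5805255.6458, Y=-518437.0787, Z=-2585358.6991
→ Helmert 7p (PV): X=-5804917.9258, Y=-518177.2799, Z=-2584976.7102
→ Helmert 7p (PV): X=-5804752.6645, Y=-517498.3767, Z=-2584999.4603

X=-5804752.6645 m, Y=-517498.3767 m, Z=-2584999.4603 m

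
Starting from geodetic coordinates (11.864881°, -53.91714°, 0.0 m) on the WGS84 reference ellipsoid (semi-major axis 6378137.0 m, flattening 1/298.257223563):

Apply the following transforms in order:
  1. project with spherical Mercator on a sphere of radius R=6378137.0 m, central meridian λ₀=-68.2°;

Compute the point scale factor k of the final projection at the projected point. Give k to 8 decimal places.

start: φ=11.864881°, λ=-53.917140°, h=0.000 m
→ into merc (λ₀=-68.2°): φ=11.86488100°, λ−λ₀=14.28286000°
scale k = 1.02183123

1.02183123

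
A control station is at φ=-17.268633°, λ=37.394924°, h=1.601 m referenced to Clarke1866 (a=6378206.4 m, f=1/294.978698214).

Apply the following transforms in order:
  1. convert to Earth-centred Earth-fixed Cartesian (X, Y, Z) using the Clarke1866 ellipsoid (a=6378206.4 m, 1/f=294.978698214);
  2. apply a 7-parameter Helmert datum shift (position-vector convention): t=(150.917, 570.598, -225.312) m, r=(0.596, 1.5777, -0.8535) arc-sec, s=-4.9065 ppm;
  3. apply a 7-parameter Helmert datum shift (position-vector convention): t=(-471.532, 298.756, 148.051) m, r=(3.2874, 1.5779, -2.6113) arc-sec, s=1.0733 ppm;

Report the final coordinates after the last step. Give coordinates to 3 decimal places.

start: φ=-17.268633°, λ=37.394924°, h=1.601 m
→ ECEF (a=6378206.400, f=1/294.978698214): X=4840312.9349, Y=3700019.2387, Z=-1881130.1107
→ Helmert 7p (PV): X=4840441.0246, Y=3700557.0895, Z=-1881372.5248
→ Helmert 7p (PV): X=4840007.1444, Y=3700828.5224, Z=-1881204.5432

X=4840007.144 m, Y=3700828.522 m, Z=-1881204.543 m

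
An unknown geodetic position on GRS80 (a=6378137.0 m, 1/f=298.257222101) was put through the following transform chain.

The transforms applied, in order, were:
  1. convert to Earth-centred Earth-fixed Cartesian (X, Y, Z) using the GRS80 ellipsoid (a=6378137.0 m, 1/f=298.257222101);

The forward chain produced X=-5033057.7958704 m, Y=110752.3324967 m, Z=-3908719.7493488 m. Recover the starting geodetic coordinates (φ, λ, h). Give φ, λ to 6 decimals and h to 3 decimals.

φ=-38.013005°, λ=178.739411°, h=3472.296 m

start: X=-5033057.7959, Y=110752.3325, Z=-3908719.7493 m
→ geod (Bowring, a=6378137.000): φ=-38.01300500°, λ=178.73941100°, h=3472.2960 m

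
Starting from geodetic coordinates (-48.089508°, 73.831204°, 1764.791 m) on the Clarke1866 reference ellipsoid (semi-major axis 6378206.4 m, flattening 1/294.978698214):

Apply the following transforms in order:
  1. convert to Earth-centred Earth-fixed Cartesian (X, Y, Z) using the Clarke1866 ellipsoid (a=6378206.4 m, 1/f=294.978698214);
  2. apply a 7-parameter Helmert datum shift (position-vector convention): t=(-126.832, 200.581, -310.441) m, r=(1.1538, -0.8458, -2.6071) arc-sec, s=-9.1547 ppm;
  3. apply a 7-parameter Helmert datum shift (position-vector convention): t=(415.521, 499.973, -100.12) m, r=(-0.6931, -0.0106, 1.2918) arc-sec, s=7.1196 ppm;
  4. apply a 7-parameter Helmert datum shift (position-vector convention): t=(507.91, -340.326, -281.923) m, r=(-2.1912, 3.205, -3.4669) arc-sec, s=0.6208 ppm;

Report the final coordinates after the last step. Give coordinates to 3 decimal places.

start: φ=-48.089508°, λ=73.831204°, h=1764.791 m
→ ECEF (a=6378206.400, f=1/294.978698214): X=1188955.6114, Y=4100746.7094, Z=-4724639.0985
→ Helmert 7p (PV): X=1188889.0996, Y=4100921.1499, Z=-4724878.4730
→ Helmert 7p (PV): X=1189287.6443, Y=4101441.8888, Z=-4725025.9514
→ Helmert 7p (PV): X=1189791.8109, Y=4101033.9243, Z=-4725372.8578

X=1189791.811 m, Y=4101033.924 m, Z=-4725372.858 m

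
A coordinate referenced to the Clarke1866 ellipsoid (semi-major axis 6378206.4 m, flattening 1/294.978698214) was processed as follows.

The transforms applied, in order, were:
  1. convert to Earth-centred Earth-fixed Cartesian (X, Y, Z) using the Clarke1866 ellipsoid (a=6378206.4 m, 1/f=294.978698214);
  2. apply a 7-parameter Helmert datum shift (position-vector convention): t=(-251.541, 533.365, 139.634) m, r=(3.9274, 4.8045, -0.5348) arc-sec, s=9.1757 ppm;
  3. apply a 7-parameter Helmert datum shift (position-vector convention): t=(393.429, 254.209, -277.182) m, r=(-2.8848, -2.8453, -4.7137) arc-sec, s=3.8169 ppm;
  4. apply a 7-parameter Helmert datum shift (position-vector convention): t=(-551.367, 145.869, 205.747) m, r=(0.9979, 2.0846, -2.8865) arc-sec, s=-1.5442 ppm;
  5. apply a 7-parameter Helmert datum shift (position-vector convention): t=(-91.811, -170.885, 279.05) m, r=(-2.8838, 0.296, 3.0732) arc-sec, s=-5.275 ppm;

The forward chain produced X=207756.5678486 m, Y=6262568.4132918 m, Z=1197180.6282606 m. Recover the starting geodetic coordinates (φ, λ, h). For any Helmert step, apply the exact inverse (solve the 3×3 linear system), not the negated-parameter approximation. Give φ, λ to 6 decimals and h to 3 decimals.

φ=10.886940°, λ=88.096769°, h=1076.632 m

start: X=207756.5678, Y=6262568.4133, Z=1197180.6283 m
→ Helmert⁻¹: X=207941.0681, Y=6262752.5010, Z=1196995.7503
→ Helmert⁻¹: X=208393.0220, Y=6262625.0089, Z=1196763.6591
→ Helmert⁻¹: X=207872.2016, Y=6262334.9047, Z=1197120.9891
→ Helmert⁻¹: X=208077.7193, Y=6261767.4122, Z=1196855.9912
→ geod (Bowring, a=6378206.400): φ=10.88694000°, λ=88.09676900°, h=1076.6320 m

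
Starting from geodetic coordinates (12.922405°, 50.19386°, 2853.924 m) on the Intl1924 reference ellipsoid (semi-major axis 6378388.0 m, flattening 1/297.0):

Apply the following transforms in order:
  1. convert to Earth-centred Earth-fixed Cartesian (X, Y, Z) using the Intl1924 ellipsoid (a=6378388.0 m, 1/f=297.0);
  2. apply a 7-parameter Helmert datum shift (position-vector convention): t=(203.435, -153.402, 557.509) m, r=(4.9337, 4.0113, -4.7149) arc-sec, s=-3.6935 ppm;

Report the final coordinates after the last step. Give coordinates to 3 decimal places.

start: φ=12.922405°, λ=50.193860°, h=2853.924 m
→ ECEF (a=6378388.000, f=1/297.0): X=3982426.3990, Y=4778815.1956, Z=1417694.2076
→ Helmert 7p (PV): X=3982751.9312, Y=4778519.2011, Z=1418283.3383

X=3982751.931 m, Y=4778519.201 m, Z=1418283.338 m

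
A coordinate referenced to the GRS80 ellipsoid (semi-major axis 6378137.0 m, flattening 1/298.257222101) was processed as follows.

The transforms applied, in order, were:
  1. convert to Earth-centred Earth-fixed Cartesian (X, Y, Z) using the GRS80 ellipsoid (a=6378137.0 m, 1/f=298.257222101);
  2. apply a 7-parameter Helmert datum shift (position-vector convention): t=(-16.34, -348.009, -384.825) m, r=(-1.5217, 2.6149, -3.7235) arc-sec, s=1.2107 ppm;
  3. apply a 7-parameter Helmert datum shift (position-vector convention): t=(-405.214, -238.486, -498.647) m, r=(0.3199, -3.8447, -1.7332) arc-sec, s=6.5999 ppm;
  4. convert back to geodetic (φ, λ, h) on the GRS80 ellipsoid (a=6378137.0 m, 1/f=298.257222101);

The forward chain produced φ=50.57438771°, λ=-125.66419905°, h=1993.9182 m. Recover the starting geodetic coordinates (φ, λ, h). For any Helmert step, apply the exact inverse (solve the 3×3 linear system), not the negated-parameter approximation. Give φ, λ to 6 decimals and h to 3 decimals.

start: φ=50.574388°, λ=-125.664199°, h=1993.918 m
→ ECEF (a=6378137.000, f=1/298.257222101): X=-2367105.8603, Y=-3298523.7286, Z=4905152.0653
→ Helmert⁻¹: X=-2366565.8719, Y=-3298275.7518, Z=4905667.5630
→ Helmert⁻¹: X=-2366549.3262, Y=-3298002.6646, Z=4905992.1158
→ geod (Bowring, a=6378137.000): φ=50.58437300°, λ=-125.66210500°, h=2167.9940 m

φ=50.584373°, λ=-125.662105°, h=2167.994 m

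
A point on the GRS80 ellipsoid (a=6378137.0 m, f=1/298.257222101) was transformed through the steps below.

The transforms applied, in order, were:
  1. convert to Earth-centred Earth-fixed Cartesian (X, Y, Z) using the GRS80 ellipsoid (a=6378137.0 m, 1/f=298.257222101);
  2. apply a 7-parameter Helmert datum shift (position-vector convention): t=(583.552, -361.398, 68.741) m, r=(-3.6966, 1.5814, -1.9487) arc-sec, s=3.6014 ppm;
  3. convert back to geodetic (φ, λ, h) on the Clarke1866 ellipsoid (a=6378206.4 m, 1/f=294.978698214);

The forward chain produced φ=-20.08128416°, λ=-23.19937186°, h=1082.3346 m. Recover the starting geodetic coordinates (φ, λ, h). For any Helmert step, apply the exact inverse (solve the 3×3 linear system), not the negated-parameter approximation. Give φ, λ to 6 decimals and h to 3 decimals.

start: φ=-20.081284°, λ=-23.199372°, h=1082.335 m
→ ECEF (a=6378206.400, f=1/294.978698214): X=5509195.0785, Y=-2361172.5338, Z=-2176392.5744
→ Helmert⁻¹: X=5508630.6774, Y=-2360711.5849, Z=-2176453.5511
→ geod (Bowring, a=6378137.000): φ=-20.08259100°, λ=-23.19744700°, h=486.9420 m

φ=-20.082591°, λ=-23.197447°, h=486.942 m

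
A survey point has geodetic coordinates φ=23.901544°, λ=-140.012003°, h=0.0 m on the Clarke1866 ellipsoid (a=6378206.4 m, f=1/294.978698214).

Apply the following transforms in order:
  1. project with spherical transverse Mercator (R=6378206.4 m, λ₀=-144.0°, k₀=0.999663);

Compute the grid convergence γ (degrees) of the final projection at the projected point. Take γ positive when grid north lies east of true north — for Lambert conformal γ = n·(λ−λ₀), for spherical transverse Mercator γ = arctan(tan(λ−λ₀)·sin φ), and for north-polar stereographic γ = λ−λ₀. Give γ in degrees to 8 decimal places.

start: φ=23.901544°, λ=-140.012003°, h=0.000 m
→ into tm (λ₀=-144.0°): φ=23.90154400°, λ−λ₀=3.98799700°
convergence γ = 1.61798587°

1.61798587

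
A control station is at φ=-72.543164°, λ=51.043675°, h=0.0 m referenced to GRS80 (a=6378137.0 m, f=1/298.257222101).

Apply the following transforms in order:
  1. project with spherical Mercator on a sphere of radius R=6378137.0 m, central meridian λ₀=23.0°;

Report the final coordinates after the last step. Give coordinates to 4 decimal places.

E=3121807.6210 m, N=-11951766.8790 m

start: φ=-72.543164°, λ=51.043675°, h=0.000 m
→ merc (R=6378137.0, λ₀=23.0°): E=3121807.6210, N=-11951766.8790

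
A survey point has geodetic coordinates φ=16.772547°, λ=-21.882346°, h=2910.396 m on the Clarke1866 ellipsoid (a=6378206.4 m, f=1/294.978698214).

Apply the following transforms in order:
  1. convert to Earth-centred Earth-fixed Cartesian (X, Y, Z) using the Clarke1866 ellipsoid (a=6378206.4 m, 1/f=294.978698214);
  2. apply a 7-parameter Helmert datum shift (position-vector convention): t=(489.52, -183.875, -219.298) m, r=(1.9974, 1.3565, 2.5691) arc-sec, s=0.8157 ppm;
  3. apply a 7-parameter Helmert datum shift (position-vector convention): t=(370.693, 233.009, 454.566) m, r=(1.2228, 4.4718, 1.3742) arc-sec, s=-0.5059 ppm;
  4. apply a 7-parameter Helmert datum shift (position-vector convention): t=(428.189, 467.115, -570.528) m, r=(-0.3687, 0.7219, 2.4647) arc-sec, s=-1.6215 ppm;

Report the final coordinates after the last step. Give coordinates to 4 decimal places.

start: φ=16.772547°, λ=-21.882346°, h=2910.396 m
→ ECEF (a=6378206.400, f=1/294.978698214): X=5671054.9052, Y=-2277719.9602, Z=1829475.6420
→ Helmert 7p (PV): X=5671589.4525, Y=-2277852.7742, Z=1829198.4839
→ Helmert 7p (PV): X=5672012.1088, Y=-2277591.6710, Z=1829515.6613
→ Helmert 7p (PV): X=5672464.7190, Y=-2277049.8167, Z=1828926.3867

X=5672464.7190 m, Y=-2277049.8167 m, Z=1828926.3867 m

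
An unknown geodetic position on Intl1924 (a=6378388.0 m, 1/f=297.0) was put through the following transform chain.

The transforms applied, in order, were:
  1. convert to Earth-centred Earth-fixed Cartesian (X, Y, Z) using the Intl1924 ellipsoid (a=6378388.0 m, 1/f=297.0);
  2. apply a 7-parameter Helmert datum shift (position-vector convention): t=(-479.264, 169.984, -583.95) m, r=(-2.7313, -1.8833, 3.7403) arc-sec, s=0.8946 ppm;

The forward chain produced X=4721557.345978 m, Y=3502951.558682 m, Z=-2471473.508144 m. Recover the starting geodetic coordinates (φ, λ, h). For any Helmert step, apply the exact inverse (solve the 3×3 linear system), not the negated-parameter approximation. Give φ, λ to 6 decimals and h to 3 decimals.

start: X=4721557.3460, Y=3502951.5587, Z=-2471473.5081 m
→ Helmert⁻¹: X=4722073.3419, Y=3502725.5322, Z=-2470884.0805
→ geod (Bowring, a=6378388.000): φ=-22.93353000°, λ=36.56717500°, h=2335.8780 m

φ=-22.933530°, λ=36.567175°, h=2335.878 m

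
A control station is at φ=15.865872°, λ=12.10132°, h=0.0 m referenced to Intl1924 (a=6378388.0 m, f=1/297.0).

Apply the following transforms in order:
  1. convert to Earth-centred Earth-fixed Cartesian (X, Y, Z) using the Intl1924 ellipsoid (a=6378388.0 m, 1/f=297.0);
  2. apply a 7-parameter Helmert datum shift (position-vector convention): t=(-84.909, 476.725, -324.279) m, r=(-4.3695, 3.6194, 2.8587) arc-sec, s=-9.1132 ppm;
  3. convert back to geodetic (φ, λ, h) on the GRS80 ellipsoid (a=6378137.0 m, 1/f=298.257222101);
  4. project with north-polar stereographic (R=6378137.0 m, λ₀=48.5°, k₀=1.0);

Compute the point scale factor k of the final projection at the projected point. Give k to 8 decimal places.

1.57070924

start: φ=15.865872°, λ=12.101320°, h=0.000 m
→ ECEF (a=6378388.000, f=1/297.0): X=6000568.3354, Y=1286554.9835, Z=1732476.5257
→ Helmert 7p (PV): X=6000441.3114, Y=1287139.8475, Z=1732003.9111
→ geod (Bowring, a=6378137.000): φ=15.86133464°, λ=12.10690769°, h=113.5047 m
→ into stereo (λ₀=48.5°): φ=15.86133464°, λ−λ₀=-36.39309231°
scale k = 1.57070924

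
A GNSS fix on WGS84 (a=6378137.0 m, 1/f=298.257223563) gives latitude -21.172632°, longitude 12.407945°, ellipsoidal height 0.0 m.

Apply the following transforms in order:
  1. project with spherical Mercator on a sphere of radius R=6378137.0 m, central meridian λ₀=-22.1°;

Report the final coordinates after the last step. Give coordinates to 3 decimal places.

start: φ=-21.172632°, λ=12.407945°, h=0.000 m
→ merc (R=6378137.0, λ₀=-22.1°): E=3841406.8657, N=-2412475.0536

E=3841406.866 m, N=-2412475.054 m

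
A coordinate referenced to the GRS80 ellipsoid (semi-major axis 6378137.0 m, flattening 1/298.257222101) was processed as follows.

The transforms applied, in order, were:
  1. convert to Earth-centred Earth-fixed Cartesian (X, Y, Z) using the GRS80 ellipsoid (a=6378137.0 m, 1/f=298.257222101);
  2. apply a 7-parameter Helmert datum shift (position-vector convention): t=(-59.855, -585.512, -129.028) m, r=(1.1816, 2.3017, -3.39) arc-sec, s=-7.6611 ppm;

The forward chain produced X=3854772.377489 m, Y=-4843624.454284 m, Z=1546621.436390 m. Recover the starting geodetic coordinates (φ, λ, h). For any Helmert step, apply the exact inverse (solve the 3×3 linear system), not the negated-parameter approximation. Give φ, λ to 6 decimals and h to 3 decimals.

start: X=3854772.3775, Y=-4843624.4543, Z=1546621.4364 m
→ Helmert⁻¹: X=3854924.0996, Y=-4843003.8281, Z=1546833.0747
→ geod (Bowring, a=6378137.000): φ=14.12134400°, λ=-51.48098500°, h=3393.8010 m

φ=14.121344°, λ=-51.480985°, h=3393.801 m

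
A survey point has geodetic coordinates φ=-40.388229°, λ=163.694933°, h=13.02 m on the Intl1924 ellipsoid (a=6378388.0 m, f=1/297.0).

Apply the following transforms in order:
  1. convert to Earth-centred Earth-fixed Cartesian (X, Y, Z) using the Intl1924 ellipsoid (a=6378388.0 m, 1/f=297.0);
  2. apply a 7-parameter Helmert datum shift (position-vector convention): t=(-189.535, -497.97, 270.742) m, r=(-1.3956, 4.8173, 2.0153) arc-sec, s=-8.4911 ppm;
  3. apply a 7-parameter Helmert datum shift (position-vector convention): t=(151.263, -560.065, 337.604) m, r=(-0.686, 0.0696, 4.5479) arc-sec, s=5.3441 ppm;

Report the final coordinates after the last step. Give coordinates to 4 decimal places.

X=-4669608.4841 m, Y=1364636.8604 m, Z=-4110273.8039 m

start: φ=-40.388229°, λ=163.694933°, h=13.020 m
→ ECEF (a=6378388.000, f=1/297.0): X=-4669444.0585, Y=1365889.2673, Z=-4110991.9363
→ Helmert 7p (PV): X=-4669703.3012, Y=1365306.2623, Z=-4110586.4755
→ Helmert 7p (PV): X=-4669608.4841, Y=1364636.8604, Z=-4110273.8039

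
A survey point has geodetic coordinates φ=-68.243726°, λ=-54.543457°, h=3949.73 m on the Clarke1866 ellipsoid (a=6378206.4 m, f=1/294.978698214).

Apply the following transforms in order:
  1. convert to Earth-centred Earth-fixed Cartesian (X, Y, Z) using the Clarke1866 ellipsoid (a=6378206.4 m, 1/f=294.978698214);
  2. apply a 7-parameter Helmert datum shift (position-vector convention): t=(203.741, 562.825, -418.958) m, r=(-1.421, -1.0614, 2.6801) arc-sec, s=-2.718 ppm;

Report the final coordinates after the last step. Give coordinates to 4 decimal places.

start: φ=-68.243726°, λ=-54.543457°, h=3949.730 m
→ ECEF (a=6378206.400, f=1/294.978698214): X=1376273.6641, Y=-1932563.3334, Z=-5904704.3405
→ Helmert 7p (PV): X=1376529.1595, Y=-1932018.0517, Z=-5905086.8537

X=1376529.1595 m, Y=-1932018.0517 m, Z=-5905086.8537 m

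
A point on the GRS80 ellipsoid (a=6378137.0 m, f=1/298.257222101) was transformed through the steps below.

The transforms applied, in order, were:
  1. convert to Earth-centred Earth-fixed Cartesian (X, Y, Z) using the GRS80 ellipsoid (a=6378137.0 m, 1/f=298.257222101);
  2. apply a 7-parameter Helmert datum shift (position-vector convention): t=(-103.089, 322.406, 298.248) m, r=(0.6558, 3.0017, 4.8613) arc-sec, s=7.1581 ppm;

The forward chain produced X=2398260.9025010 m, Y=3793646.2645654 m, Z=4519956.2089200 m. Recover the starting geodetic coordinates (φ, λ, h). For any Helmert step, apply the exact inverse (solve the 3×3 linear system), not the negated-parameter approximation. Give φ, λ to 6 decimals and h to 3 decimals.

start: X=2398260.9025, Y=3793646.2646, Z=4519956.2089 m
→ Helmert⁻¹: X=2398370.4514, Y=3793254.5502, Z=4519648.4513
→ geod (Bowring, a=6378137.000): φ=45.39450400°, λ=57.69595900°, h=1973.4530 m

φ=45.394504°, λ=57.695959°, h=1973.453 m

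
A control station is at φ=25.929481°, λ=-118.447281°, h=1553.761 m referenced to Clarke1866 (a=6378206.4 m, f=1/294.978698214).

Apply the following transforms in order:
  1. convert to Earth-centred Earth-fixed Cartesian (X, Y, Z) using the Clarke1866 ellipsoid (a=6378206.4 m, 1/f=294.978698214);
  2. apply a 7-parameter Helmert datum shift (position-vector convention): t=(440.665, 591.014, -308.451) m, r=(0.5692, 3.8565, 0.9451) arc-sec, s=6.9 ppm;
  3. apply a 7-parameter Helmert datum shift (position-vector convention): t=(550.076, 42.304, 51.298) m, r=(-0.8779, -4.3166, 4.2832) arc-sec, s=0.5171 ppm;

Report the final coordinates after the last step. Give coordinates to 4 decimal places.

start: φ=25.929481°, λ=-118.447281°, h=1553.761 m
→ ECEF (a=6378206.400, f=1/294.978698214): X=-2734841.0627, Y=-5048021.6649, Z=2772559.8878
→ Helmert 7p (PV): X=-2734344.2996, Y=-5047485.6644, Z=2772307.7703
→ Helmert 7p (PV): X=-2733748.8411, Y=-5047490.9512, Z=2772324.7620

X=-2733748.8411 m, Y=-5047490.9512 m, Z=2772324.7620 m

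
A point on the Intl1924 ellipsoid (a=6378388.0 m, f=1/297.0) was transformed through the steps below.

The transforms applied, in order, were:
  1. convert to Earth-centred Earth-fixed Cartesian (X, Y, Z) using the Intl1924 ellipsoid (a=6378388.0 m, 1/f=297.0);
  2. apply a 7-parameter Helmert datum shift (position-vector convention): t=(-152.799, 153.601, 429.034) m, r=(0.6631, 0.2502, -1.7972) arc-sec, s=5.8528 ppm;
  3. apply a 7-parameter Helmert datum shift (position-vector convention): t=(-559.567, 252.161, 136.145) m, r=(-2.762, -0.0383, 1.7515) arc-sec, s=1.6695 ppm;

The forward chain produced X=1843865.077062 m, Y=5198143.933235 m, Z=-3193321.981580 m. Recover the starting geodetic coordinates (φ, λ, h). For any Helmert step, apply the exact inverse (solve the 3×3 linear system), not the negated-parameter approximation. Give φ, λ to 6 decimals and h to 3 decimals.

start: X=1843865.0771, Y=5198143.9332, Z=-3193321.9816 m
→ Helmert⁻¹: X=1844465.1100, Y=5197910.1932, Z=-3193383.5347
→ Helmert⁻¹: X=1844565.6987, Y=5197731.9754, Z=-3193808.3483
→ geod (Bowring, a=6378388.000): φ=-30.24208700°, λ=70.46129700°, h=349.0530 m

φ=-30.242087°, λ=70.461297°, h=349.053 m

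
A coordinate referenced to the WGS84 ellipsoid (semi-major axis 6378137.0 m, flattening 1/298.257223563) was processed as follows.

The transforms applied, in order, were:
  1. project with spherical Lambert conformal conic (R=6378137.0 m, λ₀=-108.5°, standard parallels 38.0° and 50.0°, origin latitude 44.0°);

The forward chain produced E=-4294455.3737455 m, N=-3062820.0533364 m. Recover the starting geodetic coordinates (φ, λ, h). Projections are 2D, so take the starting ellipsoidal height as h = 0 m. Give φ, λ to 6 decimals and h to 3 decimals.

φ=10.005967°, λ=-143.069202°, h=0.000 m

start: E=-4294455.3737, N=-3062820.0533 m
→ lcc⁻¹: φ=10.00596700°, λ=-143.06920200°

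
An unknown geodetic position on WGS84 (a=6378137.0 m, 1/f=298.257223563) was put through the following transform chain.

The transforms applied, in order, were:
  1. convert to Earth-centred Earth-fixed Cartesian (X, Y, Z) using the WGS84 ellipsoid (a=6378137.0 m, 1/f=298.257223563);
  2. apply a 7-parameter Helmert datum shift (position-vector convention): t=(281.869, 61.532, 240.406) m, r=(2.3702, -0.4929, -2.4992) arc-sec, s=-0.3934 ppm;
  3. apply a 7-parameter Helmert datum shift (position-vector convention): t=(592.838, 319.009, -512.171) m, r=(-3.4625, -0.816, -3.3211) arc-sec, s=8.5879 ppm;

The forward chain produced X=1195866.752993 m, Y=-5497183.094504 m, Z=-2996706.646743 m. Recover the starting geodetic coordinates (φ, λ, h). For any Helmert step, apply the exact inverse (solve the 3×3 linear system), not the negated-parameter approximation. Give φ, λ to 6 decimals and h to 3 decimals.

φ=-28.200565°, λ=-77.735063°, h=708.753 m

start: X=1195866.7530, Y=-5497183.0945, Z=-2996706.6467 m
→ Helmert⁻¹: X=1195340.3109, Y=-5497385.3482, Z=-2996265.7566
→ Helmert⁻¹: X=1195118.3615, Y=-5497468.9946, Z=-2996447.0256
→ geod (Bowring, a=6378137.000): φ=-28.20056500°, λ=-77.73506300°, h=708.7530 m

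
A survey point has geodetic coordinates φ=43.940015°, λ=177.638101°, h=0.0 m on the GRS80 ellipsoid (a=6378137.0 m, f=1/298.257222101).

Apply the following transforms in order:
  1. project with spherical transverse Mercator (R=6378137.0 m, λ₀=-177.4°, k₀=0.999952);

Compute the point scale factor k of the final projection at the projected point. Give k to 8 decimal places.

start: φ=43.940015°, λ=177.638101°, h=0.000 m
→ into tm (λ₀=-177.4°): φ=43.94001500°, λ−λ₀=-4.96189900°
scale k = 1.00189702

1.00189702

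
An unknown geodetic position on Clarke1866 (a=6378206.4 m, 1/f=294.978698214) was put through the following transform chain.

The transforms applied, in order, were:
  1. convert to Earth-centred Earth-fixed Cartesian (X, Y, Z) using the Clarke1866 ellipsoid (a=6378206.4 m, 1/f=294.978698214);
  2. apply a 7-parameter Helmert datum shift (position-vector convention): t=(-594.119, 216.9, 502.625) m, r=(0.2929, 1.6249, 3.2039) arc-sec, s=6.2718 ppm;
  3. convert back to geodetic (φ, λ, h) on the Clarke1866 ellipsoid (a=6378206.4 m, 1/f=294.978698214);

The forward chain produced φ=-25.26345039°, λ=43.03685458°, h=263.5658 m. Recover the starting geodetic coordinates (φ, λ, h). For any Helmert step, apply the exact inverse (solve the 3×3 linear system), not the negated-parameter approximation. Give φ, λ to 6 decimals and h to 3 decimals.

start: φ=-25.263450°, λ=43.036855°, h=263.566 m
→ ECEF (a=6378206.400, f=1/294.978698214): X=4218811.4013, Y=3939181.7804, Z=-2705453.3396
→ Helmert⁻¹: X=4219461.5560, Y=3938870.7930, Z=-2705911.3470
→ geod (Bowring, a=6378206.400): φ=-25.26617600°, λ=43.03019400°, h=696.8940 m

φ=-25.266176°, λ=43.030194°, h=696.894 m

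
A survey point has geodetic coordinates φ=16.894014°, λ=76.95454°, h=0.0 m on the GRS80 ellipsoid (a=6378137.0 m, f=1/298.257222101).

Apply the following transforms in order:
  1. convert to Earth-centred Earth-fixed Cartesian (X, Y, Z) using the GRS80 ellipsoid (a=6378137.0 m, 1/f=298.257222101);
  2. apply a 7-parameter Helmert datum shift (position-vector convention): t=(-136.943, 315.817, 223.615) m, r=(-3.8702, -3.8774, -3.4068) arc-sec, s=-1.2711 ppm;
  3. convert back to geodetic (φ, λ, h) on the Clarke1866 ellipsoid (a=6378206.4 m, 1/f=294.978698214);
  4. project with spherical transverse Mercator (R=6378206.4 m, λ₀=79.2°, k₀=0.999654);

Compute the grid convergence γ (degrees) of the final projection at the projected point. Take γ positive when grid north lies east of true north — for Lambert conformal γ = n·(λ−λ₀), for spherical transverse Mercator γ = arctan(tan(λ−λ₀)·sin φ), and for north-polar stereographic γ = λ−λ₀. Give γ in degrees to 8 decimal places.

-0.65250423

start: φ=16.894014°, λ=76.954540°, h=0.000 m
→ ECEF (a=6378137.000, f=1/298.257222101): X=1377956.9081, Y=5947055.4949, Z=1841613.4278
→ Helmert 7p (PV): X=1377881.8199, Y=5947375.5481, Z=1841749.0190
→ geod (Bowring, a=6378206.400): φ=16.89560432°, λ=76.95590455°, h=272.1564 m
→ into tm (λ₀=79.2°): φ=16.89560432°, λ−λ₀=-2.24409545°
convergence γ = -0.65250423°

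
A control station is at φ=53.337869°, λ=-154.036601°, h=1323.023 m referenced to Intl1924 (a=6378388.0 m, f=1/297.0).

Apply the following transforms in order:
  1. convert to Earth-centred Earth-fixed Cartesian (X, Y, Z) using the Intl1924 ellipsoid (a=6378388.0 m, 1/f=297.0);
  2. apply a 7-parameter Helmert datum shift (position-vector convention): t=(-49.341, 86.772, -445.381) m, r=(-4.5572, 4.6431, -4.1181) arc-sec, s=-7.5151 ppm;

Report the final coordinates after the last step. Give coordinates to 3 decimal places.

start: φ=53.337869°, λ=-154.036601°, h=1323.023 m
→ ECEF (a=6378388.000, f=1/297.0): X=-3432267.2377, Y=-1671315.2971, Z=5094247.0475
→ Helmert 7p (PV): X=-3432209.4801, Y=-1671034.8888, Z=5093877.5695

X=-3432209.480 m, Y=-1671034.889 m, Z=5093877.569 m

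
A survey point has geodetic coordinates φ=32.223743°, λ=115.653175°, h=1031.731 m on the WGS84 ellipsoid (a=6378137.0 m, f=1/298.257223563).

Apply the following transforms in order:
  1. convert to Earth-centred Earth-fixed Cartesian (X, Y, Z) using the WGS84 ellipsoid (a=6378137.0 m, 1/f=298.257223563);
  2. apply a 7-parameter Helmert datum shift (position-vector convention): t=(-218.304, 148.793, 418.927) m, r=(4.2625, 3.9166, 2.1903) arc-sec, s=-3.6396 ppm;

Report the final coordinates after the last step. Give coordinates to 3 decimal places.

X=-2338733.281 m, Y=4869335.077 m, Z=3382548.073 m

start: φ=32.223743°, λ=115.653175°, h=1031.731 m
→ ECEF (a=6378137.000, f=1/298.257223563): X=-2338536.0001, Y=4869298.7281, Z=3381996.4264
→ Helmert 7p (PV): X=-2338733.2812, Y=4869335.0769, Z=3382548.0733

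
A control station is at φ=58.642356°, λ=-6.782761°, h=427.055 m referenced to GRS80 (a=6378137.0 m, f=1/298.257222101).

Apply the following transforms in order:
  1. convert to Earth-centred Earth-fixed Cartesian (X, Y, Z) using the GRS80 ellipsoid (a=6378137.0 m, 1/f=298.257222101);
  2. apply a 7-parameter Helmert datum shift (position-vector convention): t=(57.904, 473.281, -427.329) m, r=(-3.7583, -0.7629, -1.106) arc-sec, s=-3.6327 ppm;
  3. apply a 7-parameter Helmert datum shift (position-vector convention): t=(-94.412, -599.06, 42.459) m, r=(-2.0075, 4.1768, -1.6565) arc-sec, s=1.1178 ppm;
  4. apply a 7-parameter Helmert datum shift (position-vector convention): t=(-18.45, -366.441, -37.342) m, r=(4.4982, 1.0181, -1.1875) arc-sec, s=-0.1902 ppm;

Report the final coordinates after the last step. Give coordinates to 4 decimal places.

start: φ=58.642356°, λ=-6.782761°, h=427.055 m
→ ECEF (a=6378137.000, f=1/298.257222101): X=3304110.3105, Y=-392983.0700, Z=5423675.9964
→ Helmert 7p (PV): X=3304134.0443, Y=-392427.2550, Z=5423248.3459
→ Helmert 7p (PV): X=3304149.9934, Y=-393000.5065, Z=5423233.7786
→ Helmert 7p (PV): X=3304155.4209, Y=-393504.1645, Z=5423170.5257

X=3304155.4209 m, Y=-393504.1645 m, Z=5423170.5257 m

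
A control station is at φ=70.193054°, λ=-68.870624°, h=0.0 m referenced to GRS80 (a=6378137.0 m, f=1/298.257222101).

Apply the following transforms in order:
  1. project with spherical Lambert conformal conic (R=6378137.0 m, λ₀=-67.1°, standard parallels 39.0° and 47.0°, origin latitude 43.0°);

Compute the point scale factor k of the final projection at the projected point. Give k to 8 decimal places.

1.15497955

start: φ=70.193054°, λ=-68.870624°, h=0.000 m
→ into lcc (λ₀=-67.1°): φ=70.19305400°, λ−λ₀=-1.77062400°
scale k = 1.15497955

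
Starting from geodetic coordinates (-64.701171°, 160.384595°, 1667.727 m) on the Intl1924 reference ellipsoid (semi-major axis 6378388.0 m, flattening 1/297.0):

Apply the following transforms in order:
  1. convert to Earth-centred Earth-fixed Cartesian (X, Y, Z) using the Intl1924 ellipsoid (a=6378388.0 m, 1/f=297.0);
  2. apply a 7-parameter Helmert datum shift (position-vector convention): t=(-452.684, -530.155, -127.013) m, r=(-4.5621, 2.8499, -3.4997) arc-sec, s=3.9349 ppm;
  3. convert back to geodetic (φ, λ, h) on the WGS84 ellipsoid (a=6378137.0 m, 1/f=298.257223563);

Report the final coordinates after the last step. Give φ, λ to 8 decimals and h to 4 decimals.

φ=-64.69868896°, λ=160.40033861°, h=2090.0819 m

start: φ=-64.701171°, λ=160.384595°, h=1667.727 m
→ ECEF (a=6378388.000, f=1/297.0): X=-2575309.2335, Y=917806.6572, Z=-5745187.9722
→ Helmert 7p (PV): X=-2575835.8585, Y=917196.7385, Z=-5745322.3094
→ geod (Bowring, a=6378137.000): φ=-64.69868896°, λ=160.40033861°, h=2090.0819 m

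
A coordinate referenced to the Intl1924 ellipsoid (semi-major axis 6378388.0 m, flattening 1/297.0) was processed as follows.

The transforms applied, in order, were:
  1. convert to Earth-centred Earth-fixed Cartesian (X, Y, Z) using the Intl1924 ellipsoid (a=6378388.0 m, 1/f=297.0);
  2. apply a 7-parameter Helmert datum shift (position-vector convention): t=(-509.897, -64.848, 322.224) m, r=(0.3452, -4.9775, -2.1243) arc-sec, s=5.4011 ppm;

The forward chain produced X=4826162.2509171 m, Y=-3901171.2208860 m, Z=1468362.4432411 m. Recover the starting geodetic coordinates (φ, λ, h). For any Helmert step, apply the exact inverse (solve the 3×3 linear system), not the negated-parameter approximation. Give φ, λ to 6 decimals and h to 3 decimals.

start: X=4826162.2509, Y=-3901171.2209, Z=1468362.4432 m
→ Helmert⁻¹: X=4826721.6784, Y=-3901033.1361, Z=1467922.3424
→ geod (Bowring, a=6378388.000): φ=13.39443500°, λ=-38.94569400°, h=66.4810 m

φ=13.394435°, λ=-38.945694°, h=66.481 m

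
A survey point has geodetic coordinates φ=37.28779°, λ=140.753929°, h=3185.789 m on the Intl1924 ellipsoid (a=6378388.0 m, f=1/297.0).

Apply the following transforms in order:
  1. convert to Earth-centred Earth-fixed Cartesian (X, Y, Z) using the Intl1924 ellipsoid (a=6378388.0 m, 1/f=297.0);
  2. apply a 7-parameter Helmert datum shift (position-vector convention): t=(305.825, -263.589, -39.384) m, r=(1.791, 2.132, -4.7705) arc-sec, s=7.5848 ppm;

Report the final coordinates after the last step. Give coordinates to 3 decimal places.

start: φ=37.287790°, λ=140.753929°, h=3185.789 m
→ ECEF (a=6378388.000, f=1/297.0): X=-3936821.3572, Y=3216067.8121, Z=3844844.2126
→ Helmert 7p (PV): X=-3936431.2688, Y=3215886.2829, Z=3844902.6085

X=-3936431.269 m, Y=3215886.283 m, Z=3844902.609 m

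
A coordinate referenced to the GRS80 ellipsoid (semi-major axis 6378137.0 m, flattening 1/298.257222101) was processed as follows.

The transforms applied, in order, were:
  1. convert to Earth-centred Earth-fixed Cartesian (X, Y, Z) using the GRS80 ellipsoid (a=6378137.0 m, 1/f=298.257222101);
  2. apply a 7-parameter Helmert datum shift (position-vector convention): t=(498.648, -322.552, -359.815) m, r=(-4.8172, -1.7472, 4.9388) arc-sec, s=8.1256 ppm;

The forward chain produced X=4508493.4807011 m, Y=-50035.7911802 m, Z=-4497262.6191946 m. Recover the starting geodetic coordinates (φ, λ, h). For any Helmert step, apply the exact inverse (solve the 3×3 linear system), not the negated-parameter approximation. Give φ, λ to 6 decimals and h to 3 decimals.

φ=-45.120603°, λ=-0.631863°, h=126.806 m

start: X=4508493.4807, Y=-50035.7912, Z=-4497262.6192 m
→ Helmert⁻¹: X=4507918.9207, Y=-49715.7500, Z=-4496905.6106
→ geod (Bowring, a=6378137.000): φ=-45.12060300°, λ=-0.63186300°, h=126.8060 m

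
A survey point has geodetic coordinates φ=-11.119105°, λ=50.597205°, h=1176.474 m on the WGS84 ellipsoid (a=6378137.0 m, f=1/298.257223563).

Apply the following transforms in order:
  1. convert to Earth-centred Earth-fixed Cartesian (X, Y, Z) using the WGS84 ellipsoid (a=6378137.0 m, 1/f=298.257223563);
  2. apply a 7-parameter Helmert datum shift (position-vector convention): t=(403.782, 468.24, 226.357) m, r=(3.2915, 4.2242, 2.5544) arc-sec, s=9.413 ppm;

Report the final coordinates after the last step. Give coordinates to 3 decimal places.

X=3974222.872 m, Y=4837965.756 m, Z=-1221952.513 m

start: φ=-11.119105°, λ=50.597205°, h=1176.474 m
→ ECEF (a=6378137.000, f=1/298.257223563): X=3973866.6203, Y=4837383.2651, Z=-1222163.1760
→ Helmert 7p (PV): X=3974222.8717, Y=4837965.7555, Z=-1221952.5128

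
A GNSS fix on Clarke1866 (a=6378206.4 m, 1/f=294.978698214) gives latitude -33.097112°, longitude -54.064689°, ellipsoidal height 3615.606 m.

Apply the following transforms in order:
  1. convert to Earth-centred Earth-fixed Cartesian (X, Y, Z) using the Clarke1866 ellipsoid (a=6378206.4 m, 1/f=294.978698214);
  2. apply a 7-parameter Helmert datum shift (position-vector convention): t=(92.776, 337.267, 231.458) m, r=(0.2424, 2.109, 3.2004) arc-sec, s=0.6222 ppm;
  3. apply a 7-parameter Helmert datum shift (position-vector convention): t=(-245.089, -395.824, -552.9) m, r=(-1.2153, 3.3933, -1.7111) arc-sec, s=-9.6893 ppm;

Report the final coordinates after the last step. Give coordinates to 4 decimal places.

start: φ=-33.097112°, λ=-54.064689°, h=3615.606 m
→ ECEF (a=6378206.400, f=1/294.978698214): X=3140788.0626, Y=-4333203.7053, Z=-3464777.8287
→ Helmert 7p (PV): X=3140914.6003, Y=-4332816.3302, Z=-3464585.7326
→ Helmert 7p (PV): X=3140546.1389, Y=-4333216.6408, Z=-3465131.2060

X=3140546.1389 m, Y=-4333216.6408 m, Z=-3465131.2060 m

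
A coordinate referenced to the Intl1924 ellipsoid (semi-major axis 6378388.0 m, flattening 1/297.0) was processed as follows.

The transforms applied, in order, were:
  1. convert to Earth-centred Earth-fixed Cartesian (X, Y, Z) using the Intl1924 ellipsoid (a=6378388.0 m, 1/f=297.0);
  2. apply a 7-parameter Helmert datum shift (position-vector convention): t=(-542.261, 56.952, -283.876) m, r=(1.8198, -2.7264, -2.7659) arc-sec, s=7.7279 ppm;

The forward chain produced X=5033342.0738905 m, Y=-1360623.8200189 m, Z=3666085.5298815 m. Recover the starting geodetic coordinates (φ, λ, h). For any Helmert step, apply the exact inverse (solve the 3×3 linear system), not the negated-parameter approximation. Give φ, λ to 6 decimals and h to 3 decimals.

start: X=5033342.0739, Y=-1360623.8200, Z=3666085.5299 m
→ Helmert⁻¹: X=5033912.1392, Y=-1360570.4085, Z=3666286.5385
→ geod (Bowring, a=6378388.000): φ=35.29259600°, λ=-15.12457600°, h=3148.6880 m

φ=35.292596°, λ=-15.124576°, h=3148.688 m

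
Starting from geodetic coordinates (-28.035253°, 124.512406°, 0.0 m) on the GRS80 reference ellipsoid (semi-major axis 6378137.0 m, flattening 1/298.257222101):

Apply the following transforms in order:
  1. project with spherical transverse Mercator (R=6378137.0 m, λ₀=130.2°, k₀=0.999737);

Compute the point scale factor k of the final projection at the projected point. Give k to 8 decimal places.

start: φ=-28.035253°, λ=124.512406°, h=0.000 m
→ into tm (λ₀=130.2°): φ=-28.03525300°, λ−λ₀=-5.68759400°
scale k = 1.00358405

1.00358405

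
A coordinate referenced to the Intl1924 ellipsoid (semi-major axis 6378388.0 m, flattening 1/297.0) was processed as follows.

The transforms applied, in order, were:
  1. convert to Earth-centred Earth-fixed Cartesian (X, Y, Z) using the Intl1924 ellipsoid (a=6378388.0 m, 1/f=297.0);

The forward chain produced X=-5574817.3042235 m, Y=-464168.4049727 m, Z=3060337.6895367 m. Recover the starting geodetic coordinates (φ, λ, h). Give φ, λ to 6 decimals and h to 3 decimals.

start: X=-5574817.3042, Y=-464168.4050, Z=3060337.6895 m
→ geod (Bowring, a=6378388.000): φ=28.84444900°, λ=-175.24043800°, h=3074.5870 m

φ=28.844449°, λ=-175.240438°, h=3074.587 m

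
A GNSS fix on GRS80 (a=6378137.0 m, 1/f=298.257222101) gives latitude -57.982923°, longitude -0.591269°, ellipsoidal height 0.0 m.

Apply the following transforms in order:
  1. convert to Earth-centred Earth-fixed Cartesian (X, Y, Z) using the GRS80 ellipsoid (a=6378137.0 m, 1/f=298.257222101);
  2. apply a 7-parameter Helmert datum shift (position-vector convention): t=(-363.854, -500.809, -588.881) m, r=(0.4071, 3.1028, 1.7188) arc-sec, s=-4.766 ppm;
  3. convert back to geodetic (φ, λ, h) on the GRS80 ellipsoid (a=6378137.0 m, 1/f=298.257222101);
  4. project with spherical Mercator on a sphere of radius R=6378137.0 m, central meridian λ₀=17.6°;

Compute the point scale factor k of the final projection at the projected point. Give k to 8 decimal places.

1.88651705

start: φ=-57.982923°, λ=-0.591269°, h=0.000 m
→ ECEF (a=6378137.000, f=1/298.257222101): X=3389495.7682, Y=-34979.4511, Z=-5384729.5800
→ Helmert 7p (PV): X=3389035.0504, Y=-35441.2213, Z=-5385343.8537
→ geod (Bowring, a=6378137.000): φ=-57.98931738°, λ=-0.59915532°, h=279.1730 m
→ into merc (λ₀=17.6°): φ=-57.98931738°, λ−λ₀=-18.19915532°
scale k = 1.88651705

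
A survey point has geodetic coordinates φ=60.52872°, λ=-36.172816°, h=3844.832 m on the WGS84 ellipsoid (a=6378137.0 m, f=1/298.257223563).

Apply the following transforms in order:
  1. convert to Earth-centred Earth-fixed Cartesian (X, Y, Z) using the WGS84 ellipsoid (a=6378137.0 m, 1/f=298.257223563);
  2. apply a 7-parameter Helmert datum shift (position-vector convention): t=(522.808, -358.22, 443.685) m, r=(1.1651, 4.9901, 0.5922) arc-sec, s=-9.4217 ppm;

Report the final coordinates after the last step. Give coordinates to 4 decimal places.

start: φ=60.528720°, λ=-36.172816°, h=3844.832 m
→ ECEF (a=6378137.000, f=1/298.257223563): X=2541067.7316, Y=-1857929.6721, Z=5533042.7846
→ Helmert 7p (PV): X=2541705.7905, Y=-1858294.3452, Z=5533362.3698

X=2541705.7905 m, Y=-1858294.3452 m, Z=5533362.3698 m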